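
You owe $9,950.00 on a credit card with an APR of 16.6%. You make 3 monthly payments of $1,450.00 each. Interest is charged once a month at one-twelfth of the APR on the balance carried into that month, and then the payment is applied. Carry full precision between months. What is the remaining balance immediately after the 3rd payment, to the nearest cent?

$5,958.21

Monthly rate r = 16.6%/12 = 1.38333% = 0.0138333.
Each month: B ← B·(1+r) − $1,450.00.
Month 1: interest $137.64; balance after payment $8,637.64.
Month 2: interest $119.49; balance after payment $7,307.13.
Month 3: interest $101.08; balance after payment $5,958.21.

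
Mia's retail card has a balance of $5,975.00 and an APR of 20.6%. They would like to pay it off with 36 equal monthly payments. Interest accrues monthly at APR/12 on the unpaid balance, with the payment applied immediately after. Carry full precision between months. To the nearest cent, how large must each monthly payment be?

$223.88

Monthly rate r = 20.6%/12 = 1.71667% = 0.0171667.
Level-payment amortization: P = B₀·r / (1 − (1+r)^(−n)) = 5975.00·0.0171667 / (1 − 1.01717^(−36)).
Denominator 1 − (1+r)^(−36) = 0.458144239.
P = 102.571 / 0.458144239 ≈ 223.88.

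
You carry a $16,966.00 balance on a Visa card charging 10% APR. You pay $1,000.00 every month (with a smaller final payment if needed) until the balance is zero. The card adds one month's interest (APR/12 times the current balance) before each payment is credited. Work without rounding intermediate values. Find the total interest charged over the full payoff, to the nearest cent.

$1,403.00

Monthly rate r = 10%/12 = 0.833333% = 0.00833333.
Payoff takes n = ⌈−ln(1 − rB₀/P)/ln(1+r)⌉ = ⌈18.368⌉ = 19 payments; the last is $369.00.
Total paid = 18·$1,000.00 + $369.00 = $18,369.00.
Total interest = total paid − principal = $18,369.00 − $16,966.00 = $1,403.00.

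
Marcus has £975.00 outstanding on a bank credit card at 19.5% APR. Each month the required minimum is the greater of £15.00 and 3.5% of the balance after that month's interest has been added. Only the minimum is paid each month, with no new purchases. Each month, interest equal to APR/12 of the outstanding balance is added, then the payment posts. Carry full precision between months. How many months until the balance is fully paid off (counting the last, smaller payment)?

Monthly rate r = 19.5%/12 = 1.625% = 0.01625.
While 3.5% of the post-interest balance exceeds £15.00, each month B ← (B·(1+r))·(1 − 0.035), i.e. B shrinks by the factor (1+r)·0.965 = 0.98068.
This holds for months 1–43. Entering month 44 the balance is £421.41; 3.5% of the post-interest balance is now below £15.00, so the flat £15.00 minimum applies from here.
From month 44 a fixed £15.00 at rate r clears £421.41 in 38 more payments. Total: 43 + 38 = 81 months.

81 months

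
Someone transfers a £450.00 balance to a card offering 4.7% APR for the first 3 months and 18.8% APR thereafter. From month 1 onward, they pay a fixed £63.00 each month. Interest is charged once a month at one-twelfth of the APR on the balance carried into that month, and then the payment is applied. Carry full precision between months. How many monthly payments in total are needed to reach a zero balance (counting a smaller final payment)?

Promo months 1–3 at r₀ = 4.7%/12 = 0.00391667; months 4+ at r₁ = 18.8%/12 = 0.0156667.
After month 3: iterate B ← B·(1+r₀) − £63.00 for 3 months → £265.57.
Then at r₁ with £63.00/mo: n₂ = −ln(1 − r₁·B/P)/ln(1+r₁) ≈ 4.40 → 5 more payments.

8 months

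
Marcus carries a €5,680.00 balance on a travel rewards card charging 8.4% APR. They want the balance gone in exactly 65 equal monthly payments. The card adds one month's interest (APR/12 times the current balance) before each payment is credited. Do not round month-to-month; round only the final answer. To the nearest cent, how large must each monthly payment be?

€109.07

Monthly rate r = 8.4%/12 = 0.7% = 0.007.
Level-payment amortization: P = B₀·r / (1 − (1+r)^(−n)) = 5680.00·0.007 / (1 − 1.007^(−65)).
Denominator 1 − (1+r)^(−65) = 0.364545567.
P = 39.76 / 0.364545567 ≈ 109.07.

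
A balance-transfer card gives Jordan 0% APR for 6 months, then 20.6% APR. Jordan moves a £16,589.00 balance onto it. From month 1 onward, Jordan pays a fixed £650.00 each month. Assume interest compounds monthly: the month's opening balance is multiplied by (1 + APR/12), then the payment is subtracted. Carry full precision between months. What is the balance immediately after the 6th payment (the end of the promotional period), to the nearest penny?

Promo months 1–6 at r₀ = 0%/12 = 0; months 7+ at r₁ = 20.6%/12 = 0.0171667.
After month 6 (no interest yet): B = £16,589.00 − 6·£650.00 = £12,689.00.

£12,689.00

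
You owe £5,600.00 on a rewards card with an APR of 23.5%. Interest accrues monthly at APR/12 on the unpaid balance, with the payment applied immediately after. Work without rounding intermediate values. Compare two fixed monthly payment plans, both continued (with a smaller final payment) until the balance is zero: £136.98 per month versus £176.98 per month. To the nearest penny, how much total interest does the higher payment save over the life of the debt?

£2,567.32

Monthly rate r = 23.5%/12 = 1.95833% = 0.0195833.
At £136.98/mo: n = ⌈−ln(1 − rB₀/P)/ln(1+r)⌉ = 84 payments (last £19.61); total interest = total paid − £5,600.00 = £5,788.95.
At £176.98/mo: 50 payments (last £149.61); total interest £3,221.63.
Interest saved = £5,788.95 − £3,221.63 = £2,567.32.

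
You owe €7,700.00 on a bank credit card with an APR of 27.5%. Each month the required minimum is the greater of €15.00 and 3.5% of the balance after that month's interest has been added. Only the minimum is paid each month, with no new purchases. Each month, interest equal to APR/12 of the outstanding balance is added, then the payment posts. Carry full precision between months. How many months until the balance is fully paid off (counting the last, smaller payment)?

270 months

Monthly rate r = 27.5%/12 = 2.29167% = 0.0229167.
While 3.5% of the post-interest balance exceeds €15.00, each month B ← (B·(1+r))·(1 − 0.035), i.e. B shrinks by the factor (1+r)·0.965 = 0.98711.
This holds for months 1–225. Entering month 226 the balance is €416.10; 3.5% of the post-interest balance is now below €15.00, so the flat €15.00 minimum applies from here.
From month 226 a fixed €15.00 at rate r clears €416.10 in 45 more payments. Total: 225 + 45 = 270 months.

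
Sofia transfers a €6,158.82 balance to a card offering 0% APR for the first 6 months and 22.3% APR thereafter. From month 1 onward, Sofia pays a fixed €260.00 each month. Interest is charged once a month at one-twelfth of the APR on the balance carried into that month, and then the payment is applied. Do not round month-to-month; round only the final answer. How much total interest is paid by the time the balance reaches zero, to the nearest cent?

Promo months 1–6 at r₀ = 0%/12 = 0; months 7+ at r₁ = 22.3%/12 = 0.0185833.
After month 6 (no interest yet): B = €6,158.82 − 6·€260.00 = €4,598.82.
Then at r₁ with €260.00/mo: n₂ = −ln(1 − r₁·B/P)/ln(1+r₁) ≈ 21.64 → 22 more payments.
Total paid = 27·€260.00 + €168.12 = €7,188.12; interest = €7,188.12 − €6,158.82 = €1,029.30.

€1,029.30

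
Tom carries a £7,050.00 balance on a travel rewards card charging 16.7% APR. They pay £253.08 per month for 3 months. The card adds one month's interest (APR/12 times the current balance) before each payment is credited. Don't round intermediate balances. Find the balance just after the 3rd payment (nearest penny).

Monthly rate r = 16.7%/12 = 1.39167% = 0.0139167.
Each month: B ← B·(1+r) − £253.08.
Month 1: interest £98.11; balance after payment £6,895.03.
Month 2: interest £95.96; balance after payment £6,737.91.
Month 3: interest £93.77; balance after payment £6,578.60.

£6,578.60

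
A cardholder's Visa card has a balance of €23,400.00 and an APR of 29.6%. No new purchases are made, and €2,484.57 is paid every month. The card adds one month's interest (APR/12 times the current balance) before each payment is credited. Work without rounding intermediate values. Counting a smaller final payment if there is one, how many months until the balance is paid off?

11 months

Monthly rate r = 29.6%/12 = 2.46667% = 0.0246667.
Recurrence: B ← B·(1+r) − €2,484.57.
Month 1: interest €577.20; balance after payment €21,492.63.
Month 2: interest €530.15; balance after payment €19,538.21.
Closed form: n = −ln(1 − rB₀/P)/ln(1+r) = −ln(0.76769)/ln(1.02467) ≈ 10.850, so the balance reaches zero during payment 11.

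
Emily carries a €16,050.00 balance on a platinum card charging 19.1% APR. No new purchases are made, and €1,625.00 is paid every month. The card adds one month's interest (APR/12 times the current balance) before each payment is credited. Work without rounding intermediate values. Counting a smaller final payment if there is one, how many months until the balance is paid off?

Monthly rate r = 19.1%/12 = 1.59167% = 0.0159167.
Recurrence: B ← B·(1+r) − €1,625.00.
Month 1: interest €255.46; balance after payment €14,680.46.
Month 2: interest €233.66; balance after payment €13,289.13.
Closed form: n = −ln(1 − rB₀/P)/ln(1+r) = −ln(0.84279)/ln(1.01592) ≈ 10.831, so the balance reaches zero during payment 11.

11 months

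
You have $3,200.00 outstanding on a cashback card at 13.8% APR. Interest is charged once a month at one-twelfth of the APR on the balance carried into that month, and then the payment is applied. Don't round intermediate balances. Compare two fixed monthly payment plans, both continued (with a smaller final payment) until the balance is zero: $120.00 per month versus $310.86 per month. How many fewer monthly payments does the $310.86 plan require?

21 fewer payments

Monthly rate r = 13.8%/12 = 1.15% = 0.0115.
At $120.00/mo: n = ⌈−ln(1 − rB₀/P)/ln(1+r)⌉ = 33 payments (last $3.63); total interest = total paid − $3,200.00 = $643.63.
At $310.86/mo: 12 payments (last $5.94); total interest $225.40.
Payments saved = 33 − 12 = 21.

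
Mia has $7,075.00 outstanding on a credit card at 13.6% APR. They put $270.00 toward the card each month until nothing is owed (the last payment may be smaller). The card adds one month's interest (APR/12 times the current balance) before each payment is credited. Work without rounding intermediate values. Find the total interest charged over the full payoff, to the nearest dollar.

$1,367

Monthly rate r = 13.6%/12 = 1.13333% = 0.0113333.
Payoff takes n = ⌈−ln(1 − rB₀/P)/ln(1+r)⌉ = ⌈31.267⌉ = 32 payments; the last is $72.31.
Total paid = 31·$270.00 + $72.31 = $8,442.31.
Total interest = total paid − principal = $8,442.31 − $7,075.00 = $1,367.31.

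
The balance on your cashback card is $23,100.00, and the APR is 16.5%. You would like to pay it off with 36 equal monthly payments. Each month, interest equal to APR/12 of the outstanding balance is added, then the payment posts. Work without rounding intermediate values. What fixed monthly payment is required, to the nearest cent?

$817.84

Monthly rate r = 16.5%/12 = 1.375% = 0.01375.
Level-payment amortization: P = B₀·r / (1 − (1+r)^(−n)) = 23100.00·0.01375 / (1 − 1.01375^(−36)).
Denominator 1 − (1+r)^(−36) = 0.388369999.
P = 317.625 / 0.388369999 ≈ 817.84.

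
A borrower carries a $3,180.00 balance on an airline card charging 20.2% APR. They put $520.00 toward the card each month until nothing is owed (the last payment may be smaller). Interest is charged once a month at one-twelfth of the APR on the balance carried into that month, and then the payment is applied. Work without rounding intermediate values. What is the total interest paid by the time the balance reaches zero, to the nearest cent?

$205.11

Monthly rate r = 20.2%/12 = 1.68333% = 0.0168333.
Payoff takes n = ⌈−ln(1 − rB₀/P)/ln(1+r)⌉ = ⌈6.508⌉ = 7 payments; the last is $265.11.
Total paid = 6·$520.00 + $265.11 = $3,385.11.
Total interest = total paid − principal = $3,385.11 − $3,180.00 = $205.11.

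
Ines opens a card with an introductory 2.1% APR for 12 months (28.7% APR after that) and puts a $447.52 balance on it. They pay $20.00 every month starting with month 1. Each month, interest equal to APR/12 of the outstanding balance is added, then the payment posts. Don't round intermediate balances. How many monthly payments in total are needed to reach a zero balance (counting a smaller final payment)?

Promo months 1–12 at r₀ = 2.1%/12 = 0.00175; months 13+ at r₁ = 28.7%/12 = 0.0239167.
After month 12: iterate B ← B·(1+r₀) − $20.00 for 12 months → $214.69.
Then at r₁ with $20.00/mo: n₂ = −ln(1 − r₁·B/P)/ln(1+r₁) ≈ 12.55 → 13 more payments.

25 months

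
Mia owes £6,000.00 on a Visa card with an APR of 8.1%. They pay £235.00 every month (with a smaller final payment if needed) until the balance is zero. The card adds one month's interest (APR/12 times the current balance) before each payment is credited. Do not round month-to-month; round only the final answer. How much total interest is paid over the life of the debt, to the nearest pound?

Monthly rate r = 8.1%/12 = 0.675% = 0.00675.
Payoff takes n = ⌈−ln(1 − rB₀/P)/ln(1+r)⌉ = ⌈28.117⌉ = 29 payments; the last is £27.62.
Total paid = 28·£235.00 + £27.62 = £6,607.62.
Total interest = total paid − principal = £6,607.62 − £6,000.00 = £607.62.

£608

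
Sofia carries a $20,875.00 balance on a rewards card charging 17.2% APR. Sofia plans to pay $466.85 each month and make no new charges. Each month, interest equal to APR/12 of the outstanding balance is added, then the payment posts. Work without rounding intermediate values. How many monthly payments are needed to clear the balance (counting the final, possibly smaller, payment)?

72 months

Monthly rate r = 17.2%/12 = 1.43333% = 0.0143333.
Recurrence: B ← B·(1+r) − $466.85.
Month 1: interest $299.21; balance after payment $20,707.36.
Month 2: interest $296.81; balance after payment $20,537.31.
Closed form: n = −ln(1 − rB₀/P)/ln(1+r) = −ln(0.35909)/ln(1.01433) ≈ 71.965, so the balance reaches zero during payment 72.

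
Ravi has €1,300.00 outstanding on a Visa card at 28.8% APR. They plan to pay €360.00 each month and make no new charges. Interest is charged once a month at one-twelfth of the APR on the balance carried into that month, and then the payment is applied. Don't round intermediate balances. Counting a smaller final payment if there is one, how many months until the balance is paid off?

Monthly rate r = 28.8%/12 = 2.4% = 0.024.
Recurrence: B ← B·(1+r) − €360.00.
Month 1: interest €31.20; balance after payment €971.20.
Month 2: interest €23.31; balance after payment €634.51.
Month 3: interest €15.23; balance after payment €289.74.
Month 4: interest €6.95; balance after payment €0.00.

4 payments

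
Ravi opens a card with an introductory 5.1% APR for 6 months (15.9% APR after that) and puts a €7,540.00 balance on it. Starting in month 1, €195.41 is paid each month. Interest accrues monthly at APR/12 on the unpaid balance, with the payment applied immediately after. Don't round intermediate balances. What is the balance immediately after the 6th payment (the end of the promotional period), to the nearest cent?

Promo months 1–6 at r₀ = 5.1%/12 = 0.00425; months 7+ at r₁ = 15.9%/12 = 0.01325.
After month 6: iterate B ← B·(1+r₀) − €195.41 for 6 months → €6,549.34.

€6,549.34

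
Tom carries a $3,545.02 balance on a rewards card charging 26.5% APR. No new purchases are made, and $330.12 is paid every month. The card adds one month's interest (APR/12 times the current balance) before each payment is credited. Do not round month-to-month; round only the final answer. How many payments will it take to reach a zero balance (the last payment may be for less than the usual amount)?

13 payments

Monthly rate r = 26.5%/12 = 2.20833% = 0.0220833.
Recurrence: B ← B·(1+r) − $330.12.
Month 1: interest $78.29; balance after payment $3,293.19.
Month 2: interest $72.72; balance after payment $3,035.79.
Closed form: n = −ln(1 − rB₀/P)/ln(1+r) = −ln(0.76286)/ln(1.02208) ≈ 12.392, so the balance reaches zero during payment 13.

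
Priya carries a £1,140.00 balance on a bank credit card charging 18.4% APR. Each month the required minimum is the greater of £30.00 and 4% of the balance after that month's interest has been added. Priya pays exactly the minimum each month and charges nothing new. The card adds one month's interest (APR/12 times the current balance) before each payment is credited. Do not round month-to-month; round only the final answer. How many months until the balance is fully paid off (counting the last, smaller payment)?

49 months

Monthly rate r = 18.4%/12 = 1.53333% = 0.0153333.
While 4% of the post-interest balance exceeds £30.00, each month B ← (B·(1+r))·(1 − 0.04), i.e. B shrinks by the factor (1+r)·0.96 = 0.97472.
This holds for months 1–17. Entering month 18 the balance is £737.67; 4% of the post-interest balance is now below £30.00, so the flat £30.00 minimum applies from here.
From month 18 a fixed £30.00 at rate r clears £737.67 in 32 more payments. Total: 17 + 32 = 49 months.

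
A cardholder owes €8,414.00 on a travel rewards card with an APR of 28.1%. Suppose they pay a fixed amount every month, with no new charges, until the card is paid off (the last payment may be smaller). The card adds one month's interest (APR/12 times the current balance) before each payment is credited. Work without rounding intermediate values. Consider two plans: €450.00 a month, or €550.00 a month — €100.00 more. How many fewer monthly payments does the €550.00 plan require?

Monthly rate r = 28.1%/12 = 2.34167% = 0.0234167.
At €450.00/mo: n = ⌈−ln(1 − rB₀/P)/ln(1+r)⌉ = 25 payments (last €398.05); total interest = total paid − €8,414.00 = €2,784.05.
At €550.00/mo: 20 payments (last €89.77); total interest €2,125.77.
Payments saved = 25 − 20 = 5.

5 fewer payments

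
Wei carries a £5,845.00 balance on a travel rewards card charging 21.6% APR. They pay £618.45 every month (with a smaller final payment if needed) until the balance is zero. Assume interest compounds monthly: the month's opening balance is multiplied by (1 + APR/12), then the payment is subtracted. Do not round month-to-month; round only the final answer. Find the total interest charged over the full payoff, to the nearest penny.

£620.75

Monthly rate r = 21.6%/12 = 1.8% = 0.018.
Payoff takes n = ⌈−ln(1 − rB₀/P)/ln(1+r)⌉ = ⌈10.453⌉ = 11 payments; the last is £281.25.
Total paid = 10·£618.45 + £281.25 = £6,465.75.
Total interest = total paid − principal = £6,465.75 − £5,845.00 = £620.75.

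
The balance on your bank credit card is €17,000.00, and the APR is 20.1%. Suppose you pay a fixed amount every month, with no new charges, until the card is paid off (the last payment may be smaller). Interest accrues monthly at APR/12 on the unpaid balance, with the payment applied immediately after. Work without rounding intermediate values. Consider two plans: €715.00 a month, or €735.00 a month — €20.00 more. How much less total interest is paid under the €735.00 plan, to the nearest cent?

Monthly rate r = 20.1%/12 = 1.675% = 0.01675.
At €715.00/mo: n = ⌈−ln(1 − rB₀/P)/ln(1+r)⌉ = 31 payments (last €413.72); total interest = total paid − €17,000.00 = €4,863.72.
At €735.00/mo: 30 payments (last €370.58); total interest €4,685.58.
Interest saved = €4,863.72 − €4,685.58 = €178.14.

€178.14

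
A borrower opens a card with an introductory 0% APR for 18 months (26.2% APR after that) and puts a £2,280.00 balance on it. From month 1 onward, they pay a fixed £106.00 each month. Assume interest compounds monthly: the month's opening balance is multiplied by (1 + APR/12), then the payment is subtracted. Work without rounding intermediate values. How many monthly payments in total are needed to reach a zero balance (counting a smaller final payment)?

Promo months 1–18 at r₀ = 0%/12 = 0; months 19+ at r₁ = 26.2%/12 = 0.0218333.
After month 18 (no interest yet): B = £2,280.00 − 18·£106.00 = £372.00.
Then at r₁ with £106.00/mo: n₂ = −ln(1 − r₁·B/P)/ln(1+r₁) ≈ 3.69 → 4 more payments.

22 months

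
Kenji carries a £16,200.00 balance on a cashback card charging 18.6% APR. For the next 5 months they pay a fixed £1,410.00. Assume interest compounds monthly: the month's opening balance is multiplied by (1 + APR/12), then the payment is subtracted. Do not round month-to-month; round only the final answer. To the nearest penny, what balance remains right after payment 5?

£10,223.06

Monthly rate r = 18.6%/12 = 1.55% = 0.0155.
Each month: B ← B·(1+r) − £1,410.00.
Month 1: interest £251.10; balance after payment £15,041.10.
Month 2: interest £233.14; balance after payment £13,864.24.
Month 3: interest £214.90; balance after payment £12,669.13.
Month 4: interest £196.37; balance after payment £11,455.50.
Month 5: interest £177.56; balance after payment £10,223.06.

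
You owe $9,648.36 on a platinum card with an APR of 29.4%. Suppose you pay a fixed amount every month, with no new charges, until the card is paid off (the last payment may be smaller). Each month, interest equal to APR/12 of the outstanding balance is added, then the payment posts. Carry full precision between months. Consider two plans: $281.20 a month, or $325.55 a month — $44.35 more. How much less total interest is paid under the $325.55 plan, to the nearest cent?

$3,917.38

Monthly rate r = 29.4%/12 = 2.45% = 0.0245.
At $281.20/mo: n = ⌈−ln(1 − rB₀/P)/ln(1+r)⌉ = 76 payments (last $246.29); total interest = total paid − $9,648.36 = $11,687.93.
At $325.55/mo: 54 payments (last $164.76); total interest $7,770.55.
Interest saved = $11,687.93 − $7,770.55 = $3,917.38.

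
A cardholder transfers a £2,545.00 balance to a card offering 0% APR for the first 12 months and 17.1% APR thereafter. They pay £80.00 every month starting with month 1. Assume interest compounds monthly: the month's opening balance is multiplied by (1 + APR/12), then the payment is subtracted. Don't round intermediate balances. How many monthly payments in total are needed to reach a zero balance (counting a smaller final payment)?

Promo months 1–12 at r₀ = 0%/12 = 0; months 13+ at r₁ = 17.1%/12 = 0.01425.
After month 12 (no interest yet): B = £2,545.00 − 12·£80.00 = £1,585.00.
Then at r₁ with £80.00/mo: n₂ = −ln(1 − r₁·B/P)/ln(1+r₁) ≈ 23.45 → 24 more payments.

36 months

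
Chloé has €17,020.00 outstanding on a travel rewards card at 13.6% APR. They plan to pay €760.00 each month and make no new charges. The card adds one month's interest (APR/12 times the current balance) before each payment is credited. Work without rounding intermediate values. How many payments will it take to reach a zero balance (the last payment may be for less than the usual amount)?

Monthly rate r = 13.6%/12 = 1.13333% = 0.0113333.
Recurrence: B ← B·(1+r) − €760.00.
Month 1: interest €192.89; balance after payment €16,452.89.
Month 2: interest €186.47; balance after payment €15,879.36.
Closed form: n = −ln(1 − rB₀/P)/ln(1+r) = −ln(0.74619)/ln(1.01133) ≈ 25.979, so the balance reaches zero during payment 26.

26 payments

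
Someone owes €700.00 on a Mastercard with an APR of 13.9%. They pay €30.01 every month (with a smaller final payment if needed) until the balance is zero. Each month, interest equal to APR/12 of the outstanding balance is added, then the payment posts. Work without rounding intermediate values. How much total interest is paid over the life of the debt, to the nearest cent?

€120.77

Monthly rate r = 13.9%/12 = 1.15833% = 0.0115833.
Payoff takes n = ⌈−ln(1 − rB₀/P)/ln(1+r)⌉ = ⌈27.349⌉ = 28 payments; the last is €10.50.
Total paid = 27·€30.01 + €10.50 = €820.77.
Total interest = total paid − principal = €820.77 − €700.00 = €120.77.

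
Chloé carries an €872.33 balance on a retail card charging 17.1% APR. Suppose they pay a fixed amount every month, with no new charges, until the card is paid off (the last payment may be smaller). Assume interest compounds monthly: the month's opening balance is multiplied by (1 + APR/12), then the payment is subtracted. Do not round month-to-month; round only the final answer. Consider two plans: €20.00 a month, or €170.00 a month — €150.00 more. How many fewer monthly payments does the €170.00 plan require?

63 fewer payments

Monthly rate r = 17.1%/12 = 1.425% = 0.01425.
At €20.00/mo: n = ⌈−ln(1 − rB₀/P)/ln(1+r)⌉ = 69 payments (last €13.42); total interest = total paid − €872.33 = €501.09.
At €170.00/mo: 6 payments (last €62.59); total interest €40.26.
Payments saved = 69 − 6 = 63.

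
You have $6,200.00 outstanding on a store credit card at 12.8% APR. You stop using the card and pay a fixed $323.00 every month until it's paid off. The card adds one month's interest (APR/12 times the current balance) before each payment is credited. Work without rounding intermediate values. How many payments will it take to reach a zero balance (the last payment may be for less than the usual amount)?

22 payments

Monthly rate r = 12.8%/12 = 1.06667% = 0.0106667.
Recurrence: B ← B·(1+r) − $323.00.
Month 1: interest $66.13; balance after payment $5,943.13.
Month 2: interest $63.39; balance after payment $5,683.53.
Closed form: n = −ln(1 − rB₀/P)/ln(1+r) = −ln(0.79525)/ln(1.01067) ≈ 21.592, so the balance reaches zero during payment 22.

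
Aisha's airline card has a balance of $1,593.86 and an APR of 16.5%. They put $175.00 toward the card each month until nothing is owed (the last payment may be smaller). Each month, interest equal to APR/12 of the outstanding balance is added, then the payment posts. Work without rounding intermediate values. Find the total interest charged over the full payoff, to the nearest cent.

$120.88

Monthly rate r = 16.5%/12 = 1.375% = 0.01375.
Payoff takes n = ⌈−ln(1 − rB₀/P)/ln(1+r)⌉ = ⌈9.797⌉ = 10 payments; the last is $139.74.
Total paid = 9·$175.00 + $139.74 = $1,714.74.
Total interest = total paid − principal = $1,714.74 − $1,593.86 = $120.88.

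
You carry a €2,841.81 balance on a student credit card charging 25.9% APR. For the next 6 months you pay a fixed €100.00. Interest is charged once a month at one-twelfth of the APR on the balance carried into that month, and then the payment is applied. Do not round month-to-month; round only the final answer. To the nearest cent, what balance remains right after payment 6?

Monthly rate r = 25.9%/12 = 2.15833% = 0.0215833.
Each month: B ← B·(1+r) − €100.00.
Month 1: interest €61.34; balance after payment €2,803.15.
Month 2: interest €60.50; balance after payment €2,763.65.
Month 3: interest €59.65; balance after payment €2,723.30.
Month 4: interest €58.78; balance after payment €2,682.07.
Month 5: interest €57.89; balance after payment €2,639.96.
Month 6: interest €56.98; balance after payment €2,596.94.

€2,596.94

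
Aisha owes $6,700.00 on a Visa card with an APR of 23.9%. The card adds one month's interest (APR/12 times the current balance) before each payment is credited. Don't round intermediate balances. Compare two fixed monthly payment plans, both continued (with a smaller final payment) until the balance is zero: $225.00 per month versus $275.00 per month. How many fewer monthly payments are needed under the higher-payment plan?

12 fewer payments

Monthly rate r = 23.9%/12 = 1.99167% = 0.0199167.
At $225.00/mo: n = ⌈−ln(1 − rB₀/P)/ln(1+r)⌉ = 46 payments (last $133.82); total interest = total paid − $6,700.00 = $3,558.82.
At $275.00/mo: 34 payments (last $185.62); total interest $2,560.62.
Payments saved = 46 − 34 = 12.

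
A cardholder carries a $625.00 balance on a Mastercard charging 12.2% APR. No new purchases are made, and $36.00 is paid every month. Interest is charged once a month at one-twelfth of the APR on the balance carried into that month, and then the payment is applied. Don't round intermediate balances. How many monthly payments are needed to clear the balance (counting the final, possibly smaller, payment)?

20 payments

Monthly rate r = 12.2%/12 = 1.01667% = 0.0101667.
Recurrence: B ← B·(1+r) − $36.00.
Month 1: interest $6.35; balance after payment $595.35.
Month 2: interest $6.05; balance after payment $565.41.
Closed form: n = −ln(1 − rB₀/P)/ln(1+r) = −ln(0.8235)/ln(1.01017) ≈ 19.198, so the balance reaches zero during payment 20.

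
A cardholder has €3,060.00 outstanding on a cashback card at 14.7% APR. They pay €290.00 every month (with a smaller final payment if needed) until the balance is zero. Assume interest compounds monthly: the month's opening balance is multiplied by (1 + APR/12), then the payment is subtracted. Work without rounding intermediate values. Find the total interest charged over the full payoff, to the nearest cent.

Monthly rate r = 14.7%/12 = 1.225% = 0.01225.
Payoff takes n = ⌈−ln(1 − rB₀/P)/ln(1+r)⌉ = ⌈11.368⌉ = 12 payments; the last is €107.09.
Total paid = 11·€290.00 + €107.09 = €3,297.09.
Total interest = total paid − principal = €3,297.09 − €3,060.00 = €237.09.

€237.09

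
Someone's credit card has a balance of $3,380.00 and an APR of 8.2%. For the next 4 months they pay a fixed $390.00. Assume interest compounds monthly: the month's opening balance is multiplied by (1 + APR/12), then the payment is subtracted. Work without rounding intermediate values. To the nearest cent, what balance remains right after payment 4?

Monthly rate r = 8.2%/12 = 0.683333% = 0.00683333.
Each month: B ← B·(1+r) − $390.00.
Month 1: interest $23.10; balance after payment $3,013.10.
Month 2: interest $20.59; balance after payment $2,643.69.
Month 3: interest $18.07; balance after payment $2,271.75.
Month 4: interest $15.52; balance after payment $1,897.27.

$1,897.27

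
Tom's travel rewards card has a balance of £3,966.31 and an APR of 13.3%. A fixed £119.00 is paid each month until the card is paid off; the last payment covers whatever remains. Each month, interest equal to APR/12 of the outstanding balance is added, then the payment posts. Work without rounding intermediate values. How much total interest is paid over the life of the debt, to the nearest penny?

£1,011.94

Monthly rate r = 13.3%/12 = 1.10833% = 0.0110833.
Payoff takes n = ⌈−ln(1 − rB₀/P)/ln(1+r)⌉ = ⌈41.833⌉ = 42 payments; the last is £99.25.
Total paid = 41·£119.00 + £99.25 = £4,978.25.
Total interest = total paid − principal = £4,978.25 − £3,966.31 = £1,011.94.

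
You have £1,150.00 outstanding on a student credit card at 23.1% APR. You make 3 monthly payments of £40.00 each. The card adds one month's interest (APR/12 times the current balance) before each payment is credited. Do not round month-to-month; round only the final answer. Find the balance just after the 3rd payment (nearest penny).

Monthly rate r = 23.1%/12 = 1.925% = 0.01925.
Each month: B ← B·(1+r) − £40.00.
Month 1: interest £22.14; balance after payment £1,132.14.
Month 2: interest £21.79; balance after payment £1,113.93.
Month 3: interest £21.44; balance after payment £1,095.37.

£1,095.37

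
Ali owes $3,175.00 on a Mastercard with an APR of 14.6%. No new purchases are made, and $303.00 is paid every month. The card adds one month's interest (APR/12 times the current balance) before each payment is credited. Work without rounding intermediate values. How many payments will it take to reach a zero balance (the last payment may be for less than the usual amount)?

Monthly rate r = 14.6%/12 = 1.21667% = 0.0121667.
Recurrence: B ← B·(1+r) − $303.00.
Month 1: interest $38.63; balance after payment $2,910.63.
Month 2: interest $35.41; balance after payment $2,643.04.
Closed form: n = −ln(1 − rB₀/P)/ln(1+r) = −ln(0.87251)/ln(1.01217) ≈ 11.277, so the balance reaches zero during payment 12.

12 payments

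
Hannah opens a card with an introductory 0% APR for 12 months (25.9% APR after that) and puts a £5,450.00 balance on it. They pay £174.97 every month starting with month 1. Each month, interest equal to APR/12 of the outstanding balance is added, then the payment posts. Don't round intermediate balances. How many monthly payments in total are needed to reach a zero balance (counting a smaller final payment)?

Promo months 1–12 at r₀ = 0%/12 = 0; months 13+ at r₁ = 25.9%/12 = 0.0215833.
After month 12 (no interest yet): B = £5,450.00 − 12·£174.97 = £3,350.36.
Then at r₁ with £174.97/mo: n₂ = −ln(1 − r₁·B/P)/ln(1+r₁) ≈ 24.97 → 25 more payments.

37 months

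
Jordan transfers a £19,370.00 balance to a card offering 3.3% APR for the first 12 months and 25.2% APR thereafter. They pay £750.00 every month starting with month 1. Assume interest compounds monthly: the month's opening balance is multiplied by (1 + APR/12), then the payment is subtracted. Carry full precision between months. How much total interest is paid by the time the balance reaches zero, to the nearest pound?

Promo months 1–12 at r₀ = 3.3%/12 = 0.00275; months 13+ at r₁ = 25.2%/12 = 0.021.
After month 12: iterate B ← B·(1+r₀) − £750.00 for 12 months → £10,881.59.
Then at r₁ with £750.00/mo: n₂ = −ln(1 − r₁·B/P)/ln(1+r₁) ≈ 17.49 → 18 more payments.
Total paid = 29·£750.00 + £365.94 = £22,115.94; interest = £22,115.94 − £19,370.00 = £2,745.94.

£2,746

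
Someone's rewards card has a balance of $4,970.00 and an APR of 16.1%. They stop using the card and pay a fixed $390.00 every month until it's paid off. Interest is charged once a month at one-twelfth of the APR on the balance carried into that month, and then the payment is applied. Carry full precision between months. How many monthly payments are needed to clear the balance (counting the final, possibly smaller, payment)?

Monthly rate r = 16.1%/12 = 1.34167% = 0.0134167.
Recurrence: B ← B·(1+r) − $390.00.
Month 1: interest $66.68; balance after payment $4,646.68.
Month 2: interest $62.34; balance after payment $4,319.02.
Closed form: n = −ln(1 − rB₀/P)/ln(1+r) = −ln(0.82902)/ln(1.01342) ≈ 14.069, so the balance reaches zero during payment 15.

15 payments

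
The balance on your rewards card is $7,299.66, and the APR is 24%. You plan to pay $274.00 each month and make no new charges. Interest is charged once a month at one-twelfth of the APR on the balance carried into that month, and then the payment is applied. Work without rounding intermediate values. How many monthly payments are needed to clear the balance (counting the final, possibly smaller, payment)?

39 months

Monthly rate r = 24%/12 = 2% = 0.02.
Recurrence: B ← B·(1+r) − $274.00.
Month 1: interest $145.99; balance after payment $7,171.65.
Month 2: interest $143.43; balance after payment $7,041.09.
Closed form: n = −ln(1 − rB₀/P)/ln(1+r) = −ln(0.46718)/ln(1.02) ≈ 38.432, so the balance reaches zero during payment 39.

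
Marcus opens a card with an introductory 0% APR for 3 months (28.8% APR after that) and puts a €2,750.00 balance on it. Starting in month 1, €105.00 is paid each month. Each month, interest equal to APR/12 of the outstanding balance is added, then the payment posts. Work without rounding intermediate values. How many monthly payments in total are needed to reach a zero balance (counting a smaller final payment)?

Promo months 1–3 at r₀ = 0%/12 = 0; months 4+ at r₁ = 28.8%/12 = 0.024.
After month 3 (no interest yet): B = €2,750.00 − 3·€105.00 = €2,435.00.
Then at r₁ with €105.00/mo: n₂ = −ln(1 − r₁·B/P)/ln(1+r₁) ≈ 34.29 → 35 more payments.

38 months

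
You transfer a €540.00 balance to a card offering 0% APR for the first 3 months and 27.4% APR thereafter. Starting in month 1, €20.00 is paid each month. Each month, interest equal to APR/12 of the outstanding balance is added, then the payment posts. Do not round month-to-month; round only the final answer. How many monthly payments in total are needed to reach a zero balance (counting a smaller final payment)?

Promo months 1–3 at r₀ = 0%/12 = 0; months 4+ at r₁ = 27.4%/12 = 0.0228333.
After month 3 (no interest yet): B = €540.00 − 3·€20.00 = €480.00.
Then at r₁ with €20.00/mo: n₂ = −ln(1 − r₁·B/P)/ln(1+r₁) ≈ 35.17 → 36 more payments.

39 payments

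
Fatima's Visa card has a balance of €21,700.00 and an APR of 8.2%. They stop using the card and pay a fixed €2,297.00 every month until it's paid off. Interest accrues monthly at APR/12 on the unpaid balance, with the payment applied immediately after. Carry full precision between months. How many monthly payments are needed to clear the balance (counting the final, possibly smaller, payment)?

Monthly rate r = 8.2%/12 = 0.683333% = 0.00683333.
Recurrence: B ← B·(1+r) − €2,297.00.
Month 1: interest €148.28; balance after payment €19,551.28.
Month 2: interest €133.60; balance after payment €17,387.88.
Closed form: n = −ln(1 − rB₀/P)/ln(1+r) = −ln(0.93544)/ln(1.00683) ≈ 9.799, so the balance reaches zero during payment 10.

10 months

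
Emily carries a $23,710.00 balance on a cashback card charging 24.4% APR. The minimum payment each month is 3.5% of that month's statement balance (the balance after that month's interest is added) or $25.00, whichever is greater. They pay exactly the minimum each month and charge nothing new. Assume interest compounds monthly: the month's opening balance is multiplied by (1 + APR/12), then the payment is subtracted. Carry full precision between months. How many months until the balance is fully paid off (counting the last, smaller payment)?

Monthly rate r = 24.4%/12 = 2.03333% = 0.0203333.
While 3.5% of the post-interest balance exceeds $25.00, each month B ← (B·(1+r))·(1 − 0.035), i.e. B shrinks by the factor (1+r)·0.965 = 0.98462.
This holds for months 1–228. Entering month 229 the balance is $692.39; 3.5% of the post-interest balance is now below $25.00, so the flat $25.00 minimum applies from here.
From month 229 a fixed $25.00 at rate r clears $692.39 in 42 more payments. Total: 228 + 42 = 270 months.

270 months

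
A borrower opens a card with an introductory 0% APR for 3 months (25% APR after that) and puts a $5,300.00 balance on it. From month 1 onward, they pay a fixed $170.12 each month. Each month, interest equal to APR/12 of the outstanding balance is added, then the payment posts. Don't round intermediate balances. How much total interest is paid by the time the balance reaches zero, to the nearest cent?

$2,497.65

Promo months 1–3 at r₀ = 0%/12 = 0; months 4+ at r₁ = 25%/12 = 0.0208333.
After month 3 (no interest yet): B = $5,300.00 − 3·$170.12 = $4,789.64.
Then at r₁ with $170.12/mo: n₂ = −ln(1 − r₁·B/P)/ln(1+r₁) ≈ 42.83 → 43 more payments.
Total paid = 45·$170.12 + $142.25 = $7,797.65; interest = $7,797.65 − $5,300.00 = $2,497.65.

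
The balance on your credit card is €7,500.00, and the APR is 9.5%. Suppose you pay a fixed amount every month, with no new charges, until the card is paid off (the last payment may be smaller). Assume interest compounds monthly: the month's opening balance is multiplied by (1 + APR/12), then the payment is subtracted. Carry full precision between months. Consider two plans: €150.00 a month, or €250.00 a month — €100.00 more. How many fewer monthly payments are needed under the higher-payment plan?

Monthly rate r = 9.5%/12 = 0.791667% = 0.00791667.
At €150.00/mo: n = ⌈−ln(1 − rB₀/P)/ln(1+r)⌉ = 64 payments (last €135.47); total interest = total paid − €7,500.00 = €2,085.47.
At €250.00/mo: 35 payments (last €96.80); total interest €1,096.80.
Payments saved = 64 − 35 = 29.

29 fewer payments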